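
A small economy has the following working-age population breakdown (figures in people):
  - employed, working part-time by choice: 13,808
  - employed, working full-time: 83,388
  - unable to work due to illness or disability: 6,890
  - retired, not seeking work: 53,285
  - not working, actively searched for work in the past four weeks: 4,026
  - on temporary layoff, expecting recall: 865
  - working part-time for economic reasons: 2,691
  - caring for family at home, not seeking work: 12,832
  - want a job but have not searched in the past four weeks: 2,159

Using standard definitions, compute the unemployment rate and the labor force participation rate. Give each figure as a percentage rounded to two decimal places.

Employed = 13,808 + 83,388 + 2,691 = 99,887 (anyone who worked, including part-time for economic reasons, counts as employed).
Unemployed = 4,026 + 865 = 4,891 (jobless and actively searching, or on temporary layoff).
Labor force = 99,887 + 4,891 = 104,778.
Not in labor force = 6,890 + 53,285 + 12,832 + 2,159 = 75,166 (those not working and not actively searching are outside the labor force — including those who want a job but have given up searching).
Civilian working-age population = 104,778 + 75,166 = 179,944.
Unemployment rate = 4,891 / 104,778 = 4.67%.
Labor force participation rate = 104,778 / 179,944 = 58.23%.

Unemployment rate ≈ 4.67%; labor force participation rate ≈ 58.23%.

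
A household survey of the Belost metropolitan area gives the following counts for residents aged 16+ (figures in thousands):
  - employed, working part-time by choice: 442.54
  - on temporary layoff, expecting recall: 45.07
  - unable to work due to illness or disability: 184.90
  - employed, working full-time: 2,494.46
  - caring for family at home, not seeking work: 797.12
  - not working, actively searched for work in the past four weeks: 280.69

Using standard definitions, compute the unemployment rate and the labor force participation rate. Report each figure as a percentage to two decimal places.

Employed = 442.54 + 2,494.46 = 2,937.00 thousand.
Unemployed = 45.07 + 280.69 = 325.76 thousand (jobless and actively searching, or on temporary layoff).
Labor force = 2,937.00 + 325.76 = 3,262.76 thousand.
Not in labor force = 184.90 + 797.12 = 982.02 thousand (those not working and not actively searching are outside the labor force).
Civilian working-age population = 3,262.76 + 982.02 = 4,244.78 thousand.
Unemployment rate = 325.76 / 3,262.76 = 9.98%.
Labor force participation rate = 3,262.76 / 4,244.78 = 76.87%.

Unemployment rate ≈ 9.98%; labor force participation rate ≈ 76.87%.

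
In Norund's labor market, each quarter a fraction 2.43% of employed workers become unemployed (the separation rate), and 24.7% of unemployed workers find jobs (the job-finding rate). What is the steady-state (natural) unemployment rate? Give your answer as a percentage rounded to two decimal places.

Steady-state unemployment rate ≈ 8.96%.

At steady state the flows balance: s·E = f·U, so U/(E+U) = s/(s+f).
u* = 2.43 / (2.43 + 24.7) = 2.43 / 27.13 = 8.96%.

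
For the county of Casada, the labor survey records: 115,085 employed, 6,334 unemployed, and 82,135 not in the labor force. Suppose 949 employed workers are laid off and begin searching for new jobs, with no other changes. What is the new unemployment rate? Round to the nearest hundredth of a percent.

Initially, labor force = 115,085 + 6,334 = 121,419, so u = 6,334/121,419 = 5.22%.
After the change, employed falls and unemployed rises by 949; labor force unchanged → E = 114,136, U = 7,283, labor force = 121,419.
New unemployment rate = 7,283 / 121,419 = 6.00%.

New unemployment rate ≈ 6.00%.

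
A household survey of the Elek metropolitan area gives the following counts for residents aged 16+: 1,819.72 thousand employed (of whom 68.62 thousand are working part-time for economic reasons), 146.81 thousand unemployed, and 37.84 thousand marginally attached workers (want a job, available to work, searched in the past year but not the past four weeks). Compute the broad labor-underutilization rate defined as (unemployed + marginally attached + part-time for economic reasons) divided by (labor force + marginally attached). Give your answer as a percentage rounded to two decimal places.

Broad underutilization rate ≈ 12.64%.

Labor force = 1,819.72 + 146.81 = 1,966.53 thousand.
Numerator = 146.81 + 37.84 + 68.62 = 253.27 thousand.
Denominator = 1,966.53 + 37.84 = 2,004.37 thousand.
Broad rate = 253.27 / 2,004.37 = 12.64%.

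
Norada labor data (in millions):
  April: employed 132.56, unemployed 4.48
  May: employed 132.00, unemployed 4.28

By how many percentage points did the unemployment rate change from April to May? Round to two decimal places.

April: labor force = 132.56 + 4.48 = 137.04; u = 4.48/137.04 = 3.27%.
May: labor force = 132.00 + 4.28 = 136.28; u = 4.28/136.28 = 3.14%.
Change = 3.14% − 3.27% = −0.13 pp.

The unemployment rate changed by −0.13 percentage points.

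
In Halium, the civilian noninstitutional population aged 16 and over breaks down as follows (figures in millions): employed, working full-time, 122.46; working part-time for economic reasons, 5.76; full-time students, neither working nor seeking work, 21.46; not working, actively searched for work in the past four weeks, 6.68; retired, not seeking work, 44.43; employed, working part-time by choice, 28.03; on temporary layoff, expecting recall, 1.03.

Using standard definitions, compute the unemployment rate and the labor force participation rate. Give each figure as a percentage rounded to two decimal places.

Unemployment rate ≈ 4.70%; labor force participation rate ≈ 71.33%.

Employed = 122.46 + 5.76 + 28.03 = 156.25 million (anyone who worked, including part-time for economic reasons, counts as employed).
Unemployed = 6.68 + 1.03 = 7.71 million (jobless and actively searching, or on temporary layoff).
Labor force = 156.25 + 7.71 = 163.96 million.
Not in labor force = 21.46 + 44.43 = 65.89 million (those not working and not actively searching are outside the labor force).
Civilian working-age population = 163.96 + 65.89 = 229.85 million.
Unemployment rate = 7.71 / 163.96 = 4.70%.
Labor force participation rate = 163.96 / 229.85 = 71.33%.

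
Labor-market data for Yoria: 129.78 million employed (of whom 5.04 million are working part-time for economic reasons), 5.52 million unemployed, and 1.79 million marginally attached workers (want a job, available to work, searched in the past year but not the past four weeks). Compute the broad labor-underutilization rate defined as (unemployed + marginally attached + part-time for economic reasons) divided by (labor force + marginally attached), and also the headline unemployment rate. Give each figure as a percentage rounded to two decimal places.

Labor force = 129.78 + 5.52 = 135.30 million.
Numerator = 5.52 + 1.79 + 5.04 = 12.35 million.
Denominator = 135.30 + 1.79 = 137.09 million.
Broad rate = 12.35 / 137.09 = 9.01%.
Headline unemployment rate = 5.52 / 135.30 = 4.08%.

Broad underutilization rate ≈ 9.01%; headline unemployment rate ≈ 4.08%.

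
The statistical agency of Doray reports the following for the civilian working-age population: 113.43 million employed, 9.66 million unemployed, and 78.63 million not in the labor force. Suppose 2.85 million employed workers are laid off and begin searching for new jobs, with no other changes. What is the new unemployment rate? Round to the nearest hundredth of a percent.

New unemployment rate ≈ 10.16%.

Initially, labor force = 113.43 + 9.66 = 123.09 million, so u = 9.66/123.09 = 7.85%.
After the change, employed falls and unemployed rises by 2.85; labor force unchanged → E = 110.58, U = 12.51, labor force = 123.09 million.
New unemployment rate = 12.51 / 123.09 = 10.16%.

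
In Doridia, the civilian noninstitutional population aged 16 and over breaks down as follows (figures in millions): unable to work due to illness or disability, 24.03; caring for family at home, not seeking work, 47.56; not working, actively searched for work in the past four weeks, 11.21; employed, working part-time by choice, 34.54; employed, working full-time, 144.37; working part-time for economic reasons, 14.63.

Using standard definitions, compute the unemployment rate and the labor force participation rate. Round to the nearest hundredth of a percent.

Employed = 34.54 + 144.37 + 14.63 = 193.54 million (anyone who worked, including part-time for economic reasons, counts as employed).
Unemployed = 11.21 million.
Labor force = 193.54 + 11.21 = 204.75 million.
Not in labor force = 24.03 + 47.56 = 71.59 million (those not working and not actively searching are outside the labor force).
Civilian working-age population = 204.75 + 71.59 = 276.34 million.
Unemployment rate = 11.21 / 204.75 = 5.47%.
Labor force participation rate = 204.75 / 276.34 = 74.09%.

Unemployment rate ≈ 5.47%; labor force participation rate ≈ 74.09%.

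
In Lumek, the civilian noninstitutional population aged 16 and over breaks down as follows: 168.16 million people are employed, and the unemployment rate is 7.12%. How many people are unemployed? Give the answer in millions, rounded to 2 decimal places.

About 12.89 million are unemployed.

Let U be the number unemployed. The labor force is E + U, and U/(E+U) = 0.0712.
So U = 0.0712 × 168.16 / (1 − 0.0712) = 11.9730 / 0.9288 ≈ 12.89 million.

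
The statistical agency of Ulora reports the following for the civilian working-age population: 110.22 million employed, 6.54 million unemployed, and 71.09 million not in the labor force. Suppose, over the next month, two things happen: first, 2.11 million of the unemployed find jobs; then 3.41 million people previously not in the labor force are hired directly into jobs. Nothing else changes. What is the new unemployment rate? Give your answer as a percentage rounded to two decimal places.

New unemployment rate ≈ 3.69%.

Initially, labor force = 110.22 + 6.54 = 116.76 million, so u = 6.54/116.76 = 5.60%.
After the first change, unemployed falls and employed rises by 2.11; labor force unchanged → E = 112.33, U = 4.43, labor force = 116.76 million.
After the second change, employed and labor force both rise by 3.41; unemployed unchanged → E = 115.74, U = 4.43, labor force = 120.17 million.
New unemployment rate = 4.43 / 120.17 = 3.69%.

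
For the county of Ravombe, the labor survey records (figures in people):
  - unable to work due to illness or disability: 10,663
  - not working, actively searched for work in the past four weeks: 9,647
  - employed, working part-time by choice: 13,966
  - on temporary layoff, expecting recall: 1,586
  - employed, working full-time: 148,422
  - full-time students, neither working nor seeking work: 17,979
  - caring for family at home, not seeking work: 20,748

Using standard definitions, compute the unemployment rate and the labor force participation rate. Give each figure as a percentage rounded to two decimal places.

Employed = 13,966 + 148,422 = 162,388.
Unemployed = 9,647 + 1,586 = 11,233 (jobless and actively searching, or on temporary layoff).
Labor force = 162,388 + 11,233 = 173,621.
Not in labor force = 10,663 + 17,979 + 20,748 = 49,390 (those not working and not actively searching are outside the labor force).
Civilian working-age population = 173,621 + 49,390 = 223,011.
Unemployment rate = 11,233 / 173,621 = 6.47%.
Labor force participation rate = 173,621 / 223,011 = 77.85%.

Unemployment rate ≈ 6.47%; labor force participation rate ≈ 77.85%.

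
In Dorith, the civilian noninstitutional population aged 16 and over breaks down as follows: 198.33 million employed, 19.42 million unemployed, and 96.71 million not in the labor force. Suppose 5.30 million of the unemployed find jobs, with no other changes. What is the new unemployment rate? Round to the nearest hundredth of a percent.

Initially, labor force = 198.33 + 19.42 = 217.75 million, so u = 19.42/217.75 = 8.92%.
After the change, unemployed falls and employed rises by 5.30; labor force unchanged → E = 203.63, U = 14.12, labor force = 217.75 million.
New unemployment rate = 14.12 / 217.75 = 6.48%.

New unemployment rate ≈ 6.48%.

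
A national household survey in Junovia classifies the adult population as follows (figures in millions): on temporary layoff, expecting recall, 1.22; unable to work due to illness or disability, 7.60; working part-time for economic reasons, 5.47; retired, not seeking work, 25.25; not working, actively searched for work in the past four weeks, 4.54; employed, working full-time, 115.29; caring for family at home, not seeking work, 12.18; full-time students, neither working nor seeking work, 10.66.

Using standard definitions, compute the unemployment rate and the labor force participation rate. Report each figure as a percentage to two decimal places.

Employed = 5.47 + 115.29 = 120.76 million (anyone who worked, including part-time for economic reasons, counts as employed).
Unemployed = 1.22 + 4.54 = 5.76 million (jobless and actively searching, or on temporary layoff).
Labor force = 120.76 + 5.76 = 126.52 million.
Not in labor force = 7.60 + 25.25 + 12.18 + 10.66 = 55.69 million (those not working and not actively searching are outside the labor force).
Civilian working-age population = 126.52 + 55.69 = 182.21 million.
Unemployment rate = 5.76 / 126.52 = 4.55%.
Labor force participation rate = 126.52 / 182.21 = 69.44%.

Unemployment rate ≈ 4.55%; labor force participation rate ≈ 69.44%.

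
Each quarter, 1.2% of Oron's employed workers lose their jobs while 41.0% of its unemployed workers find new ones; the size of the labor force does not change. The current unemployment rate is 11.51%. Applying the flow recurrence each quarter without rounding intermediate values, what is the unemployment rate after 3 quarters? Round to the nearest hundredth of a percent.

With a fixed labor force, u_{t+1} = u_t + s·(1−u_t) − f·u_t = u_t·(1−s−f) + s.
Here 1−s−f = 0.578 and s = 0.012.
u_1 = 0.115100 × 0.578 + 0.012 = 0.078528.
u_2 = 0.078528 × 0.578 + 0.012 = 0.057389.
u_3 = 0.057389 × 0.578 + 0.012 = 0.045171.

Unemployment rate after three quarters ≈ 4.52%.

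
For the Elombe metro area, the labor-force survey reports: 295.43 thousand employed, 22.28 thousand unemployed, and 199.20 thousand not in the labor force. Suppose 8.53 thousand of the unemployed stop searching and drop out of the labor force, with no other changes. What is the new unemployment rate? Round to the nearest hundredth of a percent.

Initially, labor force = 295.43 + 22.28 = 317.71 thousand, so u = 22.28/317.71 = 7.01%.
After the change, unemployed and labor force both fall by 8.53 → E = 295.43, U = 13.75, labor force = 309.18 thousand.
New unemployment rate = 13.75 / 309.18 = 4.45%.

New unemployment rate ≈ 4.45%.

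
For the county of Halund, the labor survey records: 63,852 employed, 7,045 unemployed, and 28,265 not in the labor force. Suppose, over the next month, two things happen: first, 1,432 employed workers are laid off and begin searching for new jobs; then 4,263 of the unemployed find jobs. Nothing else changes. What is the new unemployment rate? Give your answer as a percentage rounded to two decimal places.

Initially, labor force = 63,852 + 7,045 = 70,897, so u = 7,045/70,897 = 9.94%.
After the first change, employed falls and unemployed rises by 1,432; labor force unchanged → E = 62,420, U = 8,477, labor force = 70,897.
After the second change, unemployed falls and employed rises by 4,263; labor force unchanged → E = 66,683, U = 4,214, labor force = 70,897.
New unemployment rate = 4,214 / 70,897 = 5.94%.

New unemployment rate ≈ 5.94%.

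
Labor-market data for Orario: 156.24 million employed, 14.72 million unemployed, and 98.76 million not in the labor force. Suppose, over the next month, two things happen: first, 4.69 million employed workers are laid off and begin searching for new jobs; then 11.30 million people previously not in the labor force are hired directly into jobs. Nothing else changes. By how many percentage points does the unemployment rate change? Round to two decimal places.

Initially, labor force = 156.24 + 14.72 = 170.96 million, so u = 14.72/170.96 = 8.61%.
After the first change, employed falls and unemployed rises by 4.69; labor force unchanged → E = 151.55, U = 19.41, labor force = 170.96 million.
After the second change, employed and labor force both rise by 11.30; unemployed unchanged → E = 162.85, U = 19.41, labor force = 182.26 million.
New unemployment rate = 19.41 / 182.26 = 10.65%.
Change = 10.65% − 8.61% = +2.04 percentage points.

The unemployment rate changes by +2.04 percentage points.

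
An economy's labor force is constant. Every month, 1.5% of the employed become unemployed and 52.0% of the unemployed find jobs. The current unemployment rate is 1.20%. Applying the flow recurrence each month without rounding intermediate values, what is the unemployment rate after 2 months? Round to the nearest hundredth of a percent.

Unemployment rate after two months ≈ 2.46%.

With a fixed labor force, u_{t+1} = u_t + s·(1−u_t) − f·u_t = u_t·(1−s−f) + s.
Here 1−s−f = 0.465 and s = 0.015.
u_1 = 0.012000 × 0.465 + 0.015 = 0.020580.
u_2 = 0.020580 × 0.465 + 0.015 = 0.024570.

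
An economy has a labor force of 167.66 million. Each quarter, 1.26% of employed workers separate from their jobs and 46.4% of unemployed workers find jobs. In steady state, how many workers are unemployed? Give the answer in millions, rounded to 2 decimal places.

About 4.43 million are unemployed in steady state.

Steady-state unemployment rate u* = s/(s+f) = 1.26/(1.26+46.4) = 0.026437.
Unemployed = u* × labor force = 0.026437 × 167.66 ≈ 4.43 million.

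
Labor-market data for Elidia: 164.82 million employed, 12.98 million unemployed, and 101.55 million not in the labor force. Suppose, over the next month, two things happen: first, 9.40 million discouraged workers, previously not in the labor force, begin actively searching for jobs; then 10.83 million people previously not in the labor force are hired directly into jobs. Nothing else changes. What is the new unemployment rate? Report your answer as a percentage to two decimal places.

New unemployment rate ≈ 11.30%.

Initially, labor force = 164.82 + 12.98 = 177.80 million, so u = 12.98/177.80 = 7.30%.
After the first change, unemployed and labor force both rise by 9.40 → E = 164.82, U = 22.38, labor force = 187.20 million.
After the second change, employed and labor force both rise by 10.83; unemployed unchanged → E = 175.65, U = 22.38, labor force = 198.03 million.
New unemployment rate = 22.38 / 198.03 = 11.30%.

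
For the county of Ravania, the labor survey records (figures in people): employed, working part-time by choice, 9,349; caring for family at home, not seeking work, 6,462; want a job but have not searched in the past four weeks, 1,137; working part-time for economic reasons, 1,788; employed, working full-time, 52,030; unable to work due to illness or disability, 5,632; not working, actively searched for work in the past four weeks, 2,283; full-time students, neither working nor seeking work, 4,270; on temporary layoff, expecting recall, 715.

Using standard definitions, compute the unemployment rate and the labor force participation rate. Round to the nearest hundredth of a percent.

Unemployment rate ≈ 4.53%; labor force participation rate ≈ 79.08%.

Employed = 9,349 + 1,788 + 52,030 = 63,167 (anyone who worked, including part-time for economic reasons, counts as employed).
Unemployed = 2,283 + 715 = 2,998 (jobless and actively searching, or on temporary layoff).
Labor force = 63,167 + 2,998 = 66,165.
Not in labor force = 6,462 + 1,137 + 5,632 + 4,270 = 17,501 (those not working and not actively searching are outside the labor force — including those who want a job but have given up searching).
Civilian working-age population = 66,165 + 17,501 = 83,666.
Unemployment rate = 2,998 / 66,165 = 4.53%.
Labor force participation rate = 66,165 / 83,666 = 79.08%.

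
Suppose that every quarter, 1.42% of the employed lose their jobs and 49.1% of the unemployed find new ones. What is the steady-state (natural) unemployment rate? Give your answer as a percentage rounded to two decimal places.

At steady state the flows balance: s·E = f·U, so U/(E+U) = s/(s+f).
u* = 1.42 / (1.42 + 49.1) = 1.42 / 50.52 = 2.81%.

Steady-state unemployment rate ≈ 2.81%.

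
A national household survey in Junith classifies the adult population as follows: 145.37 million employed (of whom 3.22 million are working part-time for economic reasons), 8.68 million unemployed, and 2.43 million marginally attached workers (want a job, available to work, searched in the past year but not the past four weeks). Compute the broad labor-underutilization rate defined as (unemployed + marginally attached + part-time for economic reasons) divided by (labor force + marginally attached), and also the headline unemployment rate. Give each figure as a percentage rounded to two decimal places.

Labor force = 145.37 + 8.68 = 154.05 million.
Numerator = 8.68 + 2.43 + 3.22 = 14.33 million.
Denominator = 154.05 + 2.43 = 156.48 million.
Broad rate = 14.33 / 156.48 = 9.16%.
Headline unemployment rate = 8.68 / 154.05 = 5.63%.

Broad underutilization rate ≈ 9.16%; headline unemployment rate ≈ 5.63%.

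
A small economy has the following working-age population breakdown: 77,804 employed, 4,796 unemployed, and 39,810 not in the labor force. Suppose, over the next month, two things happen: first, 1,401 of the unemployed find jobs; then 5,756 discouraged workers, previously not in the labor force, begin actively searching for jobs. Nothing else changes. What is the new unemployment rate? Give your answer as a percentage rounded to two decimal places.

Initially, labor force = 77,804 + 4,796 = 82,600, so u = 4,796/82,600 = 5.81%.
After the first change, unemployed falls and employed rises by 1,401; labor force unchanged → E = 79,205, U = 3,395, labor force = 82,600.
After the second change, unemployed and labor force both rise by 5,756 → E = 79,205, U = 9,151, labor force = 88,356.
New unemployment rate = 9,151 / 88,356 = 10.36%.

New unemployment rate ≈ 10.36%.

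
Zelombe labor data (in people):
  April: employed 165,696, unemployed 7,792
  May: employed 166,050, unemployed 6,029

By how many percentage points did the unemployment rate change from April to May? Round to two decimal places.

The unemployment rate changed by −0.99 percentage points.

April: labor force = 165,696 + 7,792 = 173,488; u = 7,792/173,488 = 4.49%.
May: labor force = 166,050 + 6,029 = 172,079; u = 6,029/172,079 = 3.50%.
Change = 3.50% − 4.49% = −0.99 pp.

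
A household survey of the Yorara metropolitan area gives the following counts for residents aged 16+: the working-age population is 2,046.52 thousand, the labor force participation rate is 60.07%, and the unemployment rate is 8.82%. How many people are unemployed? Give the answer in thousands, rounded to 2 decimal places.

About 108.43 thousand are unemployed.

Labor force = 0.6007 × 2,046.52 = 1,229.34 thousand.
Unemployed = 0.0882 × 1,229.34 ≈ 108.43 thousand.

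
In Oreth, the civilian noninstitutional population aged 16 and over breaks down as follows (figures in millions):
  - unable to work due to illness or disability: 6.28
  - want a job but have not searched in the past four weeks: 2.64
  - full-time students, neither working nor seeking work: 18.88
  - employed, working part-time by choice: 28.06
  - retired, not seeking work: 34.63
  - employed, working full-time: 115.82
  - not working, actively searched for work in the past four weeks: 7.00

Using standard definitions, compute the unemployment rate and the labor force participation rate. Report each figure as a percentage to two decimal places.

Employed = 28.06 + 115.82 = 143.88 million.
Unemployed = 7.00 million.
Labor force = 143.88 + 7.00 = 150.88 million.
Not in labor force = 6.28 + 2.64 + 18.88 + 34.63 = 62.43 million (those not working and not actively searching are outside the labor force — including those who want a job but have given up searching).
Civilian working-age population = 150.88 + 62.43 = 213.31 million.
Unemployment rate = 7.00 / 150.88 = 4.64%.
Labor force participation rate = 150.88 / 213.31 = 70.73%.

Unemployment rate ≈ 4.64%; labor force participation rate ≈ 70.73%.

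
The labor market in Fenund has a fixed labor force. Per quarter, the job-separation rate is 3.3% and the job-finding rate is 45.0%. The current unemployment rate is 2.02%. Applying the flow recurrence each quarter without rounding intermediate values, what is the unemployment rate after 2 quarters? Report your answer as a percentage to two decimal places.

Unemployment rate after two quarters ≈ 5.55%.

With a fixed labor force, u_{t+1} = u_t + s·(1−u_t) − f·u_t = u_t·(1−s−f) + s.
Here 1−s−f = 0.517 and s = 0.033.
u_1 = 0.020200 × 0.517 + 0.033 = 0.043443.
u_2 = 0.043443 × 0.517 + 0.033 = 0.055460.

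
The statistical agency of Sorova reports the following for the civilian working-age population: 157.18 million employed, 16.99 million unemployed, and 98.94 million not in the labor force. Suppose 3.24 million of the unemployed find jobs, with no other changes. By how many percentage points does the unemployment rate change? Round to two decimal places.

Initially, labor force = 157.18 + 16.99 = 174.17 million, so u = 16.99/174.17 = 9.75%.
After the change, unemployed falls and employed rises by 3.24; labor force unchanged → E = 160.42, U = 13.75, labor force = 174.17 million.
New unemployment rate = 13.75 / 174.17 = 7.89%.
Change = 7.89% − 9.75% = −1.86 percentage points.

The unemployment rate changes by −1.86 percentage points.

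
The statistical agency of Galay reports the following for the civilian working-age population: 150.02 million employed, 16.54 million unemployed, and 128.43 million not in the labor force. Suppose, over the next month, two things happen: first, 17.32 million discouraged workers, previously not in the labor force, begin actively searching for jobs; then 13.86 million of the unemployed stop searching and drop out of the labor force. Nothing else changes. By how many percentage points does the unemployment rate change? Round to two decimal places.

Initially, labor force = 150.02 + 16.54 = 166.56 million, so u = 16.54/166.56 = 9.93%.
After the first change, unemployed and labor force both rise by 17.32 → E = 150.02, U = 33.86, labor force = 183.88 million.
After the second change, unemployed and labor force both fall by 13.86 → E = 150.02, U = 20.00, labor force = 170.02 million.
New unemployment rate = 20.00 / 170.02 = 11.76%.
Change = 11.76% − 9.93% = +1.83 percentage points.

The unemployment rate changes by +1.83 percentage points.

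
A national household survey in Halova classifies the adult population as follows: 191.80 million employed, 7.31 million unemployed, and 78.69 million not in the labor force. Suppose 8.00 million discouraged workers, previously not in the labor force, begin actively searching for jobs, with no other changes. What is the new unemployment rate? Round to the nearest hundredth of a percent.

Initially, labor force = 191.80 + 7.31 = 199.11 million, so u = 7.31/199.11 = 3.67%.
After the change, unemployed and labor force both rise by 8.00 → E = 191.80, U = 15.31, labor force = 207.11 million.
New unemployment rate = 15.31 / 207.11 = 7.39%.

New unemployment rate ≈ 7.39%.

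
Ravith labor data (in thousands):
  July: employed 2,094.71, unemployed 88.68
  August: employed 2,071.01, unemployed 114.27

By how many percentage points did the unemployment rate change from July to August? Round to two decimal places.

The unemployment rate changed by +1.17 percentage points.

July: labor force = 2,094.71 + 88.68 = 2,183.39; u = 88.68/2,183.39 = 4.06%.
August: labor force = 2,071.01 + 114.27 = 2,185.28; u = 114.27/2,185.28 = 5.23%.
Change = 5.23% − 4.06% = +1.17 pp.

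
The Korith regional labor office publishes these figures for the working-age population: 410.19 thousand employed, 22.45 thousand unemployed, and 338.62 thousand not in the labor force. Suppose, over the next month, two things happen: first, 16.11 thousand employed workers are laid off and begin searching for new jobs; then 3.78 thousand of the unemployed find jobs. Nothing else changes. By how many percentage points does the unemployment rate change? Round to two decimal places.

The unemployment rate changes by +2.85 percentage points.

Initially, labor force = 410.19 + 22.45 = 432.64 thousand, so u = 22.45/432.64 = 5.19%.
After the first change, employed falls and unemployed rises by 16.11; labor force unchanged → E = 394.08, U = 38.56, labor force = 432.64 thousand.
After the second change, unemployed falls and employed rises by 3.78; labor force unchanged → E = 397.86, U = 34.78, labor force = 432.64 thousand.
New unemployment rate = 34.78 / 432.64 = 8.04%.
Change = 8.04% − 5.19% = +2.85 percentage points.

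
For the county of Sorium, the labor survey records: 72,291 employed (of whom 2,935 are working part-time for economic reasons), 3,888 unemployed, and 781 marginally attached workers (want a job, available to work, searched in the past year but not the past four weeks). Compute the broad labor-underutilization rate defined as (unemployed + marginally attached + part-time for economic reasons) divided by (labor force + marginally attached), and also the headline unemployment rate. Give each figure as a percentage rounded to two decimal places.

Labor force = 72,291 + 3,888 = 76,179.
Numerator = 3,888 + 781 + 2,935 = 7,604.
Denominator = 76,179 + 781 = 76,960.
Broad rate = 7,604 / 76,960 = 9.88%.
Headline unemployment rate = 3,888 / 76,179 = 5.10%.

Broad underutilization rate ≈ 9.88%; headline unemployment rate ≈ 5.10%.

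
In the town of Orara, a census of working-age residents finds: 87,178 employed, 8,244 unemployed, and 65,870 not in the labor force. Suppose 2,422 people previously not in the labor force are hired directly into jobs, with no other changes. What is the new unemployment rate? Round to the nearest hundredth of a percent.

New unemployment rate ≈ 8.43%.

Initially, labor force = 87,178 + 8,244 = 95,422, so u = 8,244/95,422 = 8.64%.
After the change, employed and labor force both rise by 2,422; unemployed unchanged → E = 89,600, U = 8,244, labor force = 97,844.
New unemployment rate = 8,244 / 97,844 = 8.43%.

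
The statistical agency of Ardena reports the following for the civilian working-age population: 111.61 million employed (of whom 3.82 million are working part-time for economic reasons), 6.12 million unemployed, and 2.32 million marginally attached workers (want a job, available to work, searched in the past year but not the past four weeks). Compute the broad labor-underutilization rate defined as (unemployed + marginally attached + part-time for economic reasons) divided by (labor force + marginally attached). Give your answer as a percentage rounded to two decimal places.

Labor force = 111.61 + 6.12 = 117.73 million.
Numerator = 6.12 + 2.32 + 3.82 = 12.26 million.
Denominator = 117.73 + 2.32 = 120.05 million.
Broad rate = 12.26 / 120.05 = 10.21%.

Broad underutilization rate ≈ 10.21%.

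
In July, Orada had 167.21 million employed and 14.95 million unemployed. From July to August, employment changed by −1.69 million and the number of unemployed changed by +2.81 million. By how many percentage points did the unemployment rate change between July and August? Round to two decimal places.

July: labor force = 167.21 + 14.95 = 182.16; u = 14.95/182.16 = 8.21%.
August: labor force = 165.52 + 17.76 = 183.28; u = 17.76/183.28 = 9.69%.
Change = 9.69% − 8.21% = +1.48 pp.

The unemployment rate changed by +1.48 percentage points.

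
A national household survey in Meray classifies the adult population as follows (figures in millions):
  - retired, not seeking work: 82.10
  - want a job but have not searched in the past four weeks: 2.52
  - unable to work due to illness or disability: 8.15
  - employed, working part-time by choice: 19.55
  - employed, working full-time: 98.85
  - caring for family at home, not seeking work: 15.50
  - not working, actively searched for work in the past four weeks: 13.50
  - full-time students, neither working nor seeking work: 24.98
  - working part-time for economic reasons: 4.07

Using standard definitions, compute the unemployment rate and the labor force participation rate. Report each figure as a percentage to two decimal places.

Unemployment rate ≈ 9.93%; labor force participation rate ≈ 50.51%.

Employed = 19.55 + 98.85 + 4.07 = 122.47 million (anyone who worked, including part-time for economic reasons, counts as employed).
Unemployed = 13.50 million.
Labor force = 122.47 + 13.50 = 135.97 million.
Not in labor force = 82.10 + 2.52 + 8.15 + 15.50 + 24.98 = 133.25 million (those not working and not actively searching are outside the labor force — including those who want a job but have given up searching).
Civilian working-age population = 135.97 + 133.25 = 269.22 million.
Unemployment rate = 13.50 / 135.97 = 9.93%.
Labor force participation rate = 135.97 / 269.22 = 50.51%.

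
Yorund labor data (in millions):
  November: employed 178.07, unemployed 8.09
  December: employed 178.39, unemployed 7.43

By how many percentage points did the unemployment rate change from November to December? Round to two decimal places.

The unemployment rate changed by −0.35 percentage points.

November: labor force = 178.07 + 8.09 = 186.16; u = 8.09/186.16 = 4.35%.
December: labor force = 178.39 + 7.43 = 185.82; u = 7.43/185.82 = 4.00%.
Change = 4.00% − 4.35% = −0.35 pp.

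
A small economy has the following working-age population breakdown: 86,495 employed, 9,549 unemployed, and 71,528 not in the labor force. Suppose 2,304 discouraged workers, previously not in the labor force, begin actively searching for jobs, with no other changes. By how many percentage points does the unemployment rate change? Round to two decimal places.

Initially, labor force = 86,495 + 9,549 = 96,044, so u = 9,549/96,044 = 9.94%.
After the change, unemployed and labor force both rise by 2,304 → E = 86,495, U = 11,853, labor force = 98,348.
New unemployment rate = 11,853 / 98,348 = 12.05%.
Change = 12.05% − 9.94% = +2.11 percentage points.

The unemployment rate changes by +2.11 percentage points.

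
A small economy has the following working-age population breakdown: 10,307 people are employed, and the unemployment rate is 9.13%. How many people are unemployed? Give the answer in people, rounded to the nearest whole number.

Let U be the number unemployed. The labor force is E + U, and U/(E+U) = 0.0913.
So U = 0.0913 × 10,307 / (1 − 0.0913) = 941.03 / 0.9087 ≈ 1,036.

About 1,036 are unemployed.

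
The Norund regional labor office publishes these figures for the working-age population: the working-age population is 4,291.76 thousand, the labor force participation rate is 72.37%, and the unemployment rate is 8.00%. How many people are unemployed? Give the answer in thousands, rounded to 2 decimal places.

Labor force = 0.7237 × 4,291.76 = 3,105.95 thousand.
Unemployed = 0.0800 × 3,105.95 ≈ 248.48 thousand.

About 248.48 thousand are unemployed.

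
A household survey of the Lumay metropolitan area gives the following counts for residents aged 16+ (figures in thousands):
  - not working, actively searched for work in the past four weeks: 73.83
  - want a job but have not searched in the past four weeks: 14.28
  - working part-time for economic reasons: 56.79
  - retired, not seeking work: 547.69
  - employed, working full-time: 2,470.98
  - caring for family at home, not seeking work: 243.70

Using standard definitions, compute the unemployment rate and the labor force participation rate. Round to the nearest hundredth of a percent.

Employed = 56.79 + 2,470.98 = 2,527.77 thousand (anyone who worked, including part-time for economic reasons, counts as employed).
Unemployed = 73.83 thousand.
Labor force = 2,527.77 + 73.83 = 2,601.60 thousand.
Not in labor force = 14.28 + 547.69 + 243.70 = 805.67 thousand (those not working and not actively searching are outside the labor force — including those who want a job but have given up searching).
Civilian working-age population = 2,601.60 + 805.67 = 3,407.27 thousand.
Unemployment rate = 73.83 / 2,601.60 = 2.84%.
Labor force participation rate = 2,601.60 / 3,407.27 = 76.35%.

Unemployment rate ≈ 2.84%; labor force participation rate ≈ 76.35%.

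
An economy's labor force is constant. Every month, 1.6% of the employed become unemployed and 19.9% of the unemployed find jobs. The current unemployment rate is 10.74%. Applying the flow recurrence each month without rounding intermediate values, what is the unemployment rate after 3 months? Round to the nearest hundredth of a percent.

Unemployment rate after three months ≈ 9.04%.

With a fixed labor force, u_{t+1} = u_t + s·(1−u_t) − f·u_t = u_t·(1−s−f) + s.
Here 1−s−f = 0.785 and s = 0.016.
u_1 = 0.107400 × 0.785 + 0.016 = 0.100309.
u_2 = 0.100309 × 0.785 + 0.016 = 0.094743.
u_3 = 0.094743 × 0.785 + 0.016 = 0.090373.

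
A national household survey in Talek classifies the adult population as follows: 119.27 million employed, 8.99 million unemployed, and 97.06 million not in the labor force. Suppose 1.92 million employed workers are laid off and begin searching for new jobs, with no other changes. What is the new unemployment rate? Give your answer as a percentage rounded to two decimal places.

New unemployment rate ≈ 8.51%.

Initially, labor force = 119.27 + 8.99 = 128.26 million, so u = 8.99/128.26 = 7.01%.
After the change, employed falls and unemployed rises by 1.92; labor force unchanged → E = 117.35, U = 10.91, labor force = 128.26 million.
New unemployment rate = 10.91 / 128.26 = 8.51%.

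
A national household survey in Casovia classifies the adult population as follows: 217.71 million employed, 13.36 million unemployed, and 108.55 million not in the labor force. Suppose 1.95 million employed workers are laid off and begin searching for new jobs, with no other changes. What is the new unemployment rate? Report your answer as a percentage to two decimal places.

New unemployment rate ≈ 6.63%.

Initially, labor force = 217.71 + 13.36 = 231.07 million, so u = 13.36/231.07 = 5.78%.
After the change, employed falls and unemployed rises by 1.95; labor force unchanged → E = 215.76, U = 15.31, labor force = 231.07 million.
New unemployment rate = 15.31 / 231.07 = 6.63%.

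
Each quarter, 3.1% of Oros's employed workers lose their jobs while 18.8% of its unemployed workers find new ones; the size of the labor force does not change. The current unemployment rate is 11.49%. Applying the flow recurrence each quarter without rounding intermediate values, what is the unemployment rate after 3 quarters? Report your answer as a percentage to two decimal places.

With a fixed labor force, u_{t+1} = u_t + s·(1−u_t) − f·u_t = u_t·(1−s−f) + s.
Here 1−s−f = 0.781 and s = 0.031.
u_1 = 0.114900 × 0.781 + 0.031 = 0.120737.
u_2 = 0.120737 × 0.781 + 0.031 = 0.125296.
u_3 = 0.125296 × 0.781 + 0.031 = 0.128856.

Unemployment rate after three quarters ≈ 12.89%.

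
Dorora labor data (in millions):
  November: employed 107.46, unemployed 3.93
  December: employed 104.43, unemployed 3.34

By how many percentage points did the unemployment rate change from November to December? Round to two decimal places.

November: labor force = 107.46 + 3.93 = 111.39; u = 3.93/111.39 = 3.53%.
December: labor force = 104.43 + 3.34 = 107.77; u = 3.34/107.77 = 3.10%.
Change = 3.10% − 3.53% = −0.43 pp.

The unemployment rate changed by −0.43 percentage points.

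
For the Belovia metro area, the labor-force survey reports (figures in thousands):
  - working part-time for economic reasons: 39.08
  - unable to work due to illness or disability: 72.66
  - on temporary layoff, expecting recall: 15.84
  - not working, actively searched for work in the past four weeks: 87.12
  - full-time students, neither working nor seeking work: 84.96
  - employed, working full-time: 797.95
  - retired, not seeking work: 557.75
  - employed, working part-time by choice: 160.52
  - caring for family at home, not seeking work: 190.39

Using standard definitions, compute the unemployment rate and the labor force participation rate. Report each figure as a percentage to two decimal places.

Unemployment rate ≈ 9.36%; labor force participation rate ≈ 54.85%.

Employed = 39.08 + 797.95 + 160.52 = 997.55 thousand (anyone who worked, including part-time for economic reasons, counts as employed).
Unemployed = 15.84 + 87.12 = 102.96 thousand (jobless and actively searching, or on temporary layoff).
Labor force = 997.55 + 102.96 = 1,100.51 thousand.
Not in labor force = 72.66 + 84.96 + 557.75 + 190.39 = 905.76 thousand (those not working and not actively searching are outside the labor force).
Civilian working-age population = 1,100.51 + 905.76 = 2,006.27 thousand.
Unemployment rate = 102.96 / 1,100.51 = 9.36%.
Labor force participation rate = 1,100.51 / 2,006.27 = 54.85%.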